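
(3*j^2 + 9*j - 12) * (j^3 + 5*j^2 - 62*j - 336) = 3*j^5 + 24*j^4 - 153*j^3 - 1626*j^2 - 2280*j + 4032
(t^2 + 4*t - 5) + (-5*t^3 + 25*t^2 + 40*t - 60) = -5*t^3 + 26*t^2 + 44*t - 65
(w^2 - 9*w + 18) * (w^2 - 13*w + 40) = w^4 - 22*w^3 + 175*w^2 - 594*w + 720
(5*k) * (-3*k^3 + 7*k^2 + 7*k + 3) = -15*k^4 + 35*k^3 + 35*k^2 + 15*k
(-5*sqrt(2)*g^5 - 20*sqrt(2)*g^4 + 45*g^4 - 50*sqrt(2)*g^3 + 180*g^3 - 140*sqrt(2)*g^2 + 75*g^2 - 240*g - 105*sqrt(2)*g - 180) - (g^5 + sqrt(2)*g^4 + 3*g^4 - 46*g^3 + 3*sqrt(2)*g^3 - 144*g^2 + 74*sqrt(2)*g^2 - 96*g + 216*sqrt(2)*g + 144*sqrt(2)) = -5*sqrt(2)*g^5 - g^5 - 21*sqrt(2)*g^4 + 42*g^4 - 53*sqrt(2)*g^3 + 226*g^3 - 214*sqrt(2)*g^2 + 219*g^2 - 321*sqrt(2)*g - 144*g - 144*sqrt(2) - 180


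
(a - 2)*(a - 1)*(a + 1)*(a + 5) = a^4 + 3*a^3 - 11*a^2 - 3*a + 10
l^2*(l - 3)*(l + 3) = l^4 - 9*l^2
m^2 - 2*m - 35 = (m - 7)*(m + 5)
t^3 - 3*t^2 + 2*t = t*(t - 2)*(t - 1)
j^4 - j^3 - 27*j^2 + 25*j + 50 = (j - 5)*(j - 2)*(j + 1)*(j + 5)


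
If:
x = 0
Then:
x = 0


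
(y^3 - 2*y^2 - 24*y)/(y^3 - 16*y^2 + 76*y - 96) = y*(y + 4)/(y^2 - 10*y + 16)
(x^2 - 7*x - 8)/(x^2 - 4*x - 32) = (x + 1)/(x + 4)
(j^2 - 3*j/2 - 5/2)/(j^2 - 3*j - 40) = (-2*j^2 + 3*j + 5)/(2*(-j^2 + 3*j + 40))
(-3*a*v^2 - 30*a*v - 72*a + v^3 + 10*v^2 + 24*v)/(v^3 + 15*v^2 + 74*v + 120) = (-3*a + v)/(v + 5)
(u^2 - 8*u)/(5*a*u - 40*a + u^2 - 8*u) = u/(5*a + u)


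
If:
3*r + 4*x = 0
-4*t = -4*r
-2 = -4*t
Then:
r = 1/2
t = 1/2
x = -3/8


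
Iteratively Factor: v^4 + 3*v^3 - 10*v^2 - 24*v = (v - 3)*(v^3 + 6*v^2 + 8*v) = (v - 3)*(v + 4)*(v^2 + 2*v) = (v - 3)*(v + 2)*(v + 4)*(v)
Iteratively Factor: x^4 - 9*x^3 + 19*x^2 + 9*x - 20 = (x - 1)*(x^3 - 8*x^2 + 11*x + 20) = (x - 4)*(x - 1)*(x^2 - 4*x - 5) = (x - 4)*(x - 1)*(x + 1)*(x - 5)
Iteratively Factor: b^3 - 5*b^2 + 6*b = (b - 3)*(b^2 - 2*b) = b*(b - 3)*(b - 2)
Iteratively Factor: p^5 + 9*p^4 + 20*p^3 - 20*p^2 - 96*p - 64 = (p - 2)*(p^4 + 11*p^3 + 42*p^2 + 64*p + 32) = (p - 2)*(p + 2)*(p^3 + 9*p^2 + 24*p + 16) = (p - 2)*(p + 1)*(p + 2)*(p^2 + 8*p + 16) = (p - 2)*(p + 1)*(p + 2)*(p + 4)*(p + 4)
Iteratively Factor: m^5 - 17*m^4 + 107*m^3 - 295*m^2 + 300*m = (m - 5)*(m^4 - 12*m^3 + 47*m^2 - 60*m) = (m - 5)^2*(m^3 - 7*m^2 + 12*m) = m*(m - 5)^2*(m^2 - 7*m + 12) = m*(m - 5)^2*(m - 3)*(m - 4)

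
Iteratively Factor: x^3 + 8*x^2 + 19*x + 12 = (x + 4)*(x^2 + 4*x + 3) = (x + 3)*(x + 4)*(x + 1)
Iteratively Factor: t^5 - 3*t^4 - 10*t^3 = (t)*(t^4 - 3*t^3 - 10*t^2) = t*(t + 2)*(t^3 - 5*t^2) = t^2*(t + 2)*(t^2 - 5*t) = t^3*(t + 2)*(t - 5)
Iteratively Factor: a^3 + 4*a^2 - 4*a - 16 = (a + 2)*(a^2 + 2*a - 8) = (a - 2)*(a + 2)*(a + 4)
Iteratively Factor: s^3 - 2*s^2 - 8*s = (s - 4)*(s^2 + 2*s) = s*(s - 4)*(s + 2)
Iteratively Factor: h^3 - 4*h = (h + 2)*(h^2 - 2*h) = h*(h + 2)*(h - 2)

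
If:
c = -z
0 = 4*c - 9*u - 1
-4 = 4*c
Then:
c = -1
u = -5/9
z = 1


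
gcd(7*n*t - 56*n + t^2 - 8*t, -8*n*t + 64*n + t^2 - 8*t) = t - 8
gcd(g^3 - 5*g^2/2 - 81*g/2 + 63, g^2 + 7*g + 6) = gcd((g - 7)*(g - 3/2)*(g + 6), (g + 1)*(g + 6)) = g + 6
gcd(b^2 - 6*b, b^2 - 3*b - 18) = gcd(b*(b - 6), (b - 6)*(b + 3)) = b - 6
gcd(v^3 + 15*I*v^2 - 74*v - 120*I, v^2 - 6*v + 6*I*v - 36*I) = v + 6*I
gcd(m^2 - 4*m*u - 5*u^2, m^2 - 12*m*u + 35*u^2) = -m + 5*u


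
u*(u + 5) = u^2 + 5*u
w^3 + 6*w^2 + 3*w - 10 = (w - 1)*(w + 2)*(w + 5)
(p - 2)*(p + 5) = p^2 + 3*p - 10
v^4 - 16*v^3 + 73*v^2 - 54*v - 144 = (v - 8)*(v - 6)*(v - 3)*(v + 1)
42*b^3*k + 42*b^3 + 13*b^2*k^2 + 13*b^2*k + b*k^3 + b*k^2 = (6*b + k)*(7*b + k)*(b*k + b)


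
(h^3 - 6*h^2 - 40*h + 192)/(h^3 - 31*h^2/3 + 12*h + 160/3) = 3*(h + 6)/(3*h + 5)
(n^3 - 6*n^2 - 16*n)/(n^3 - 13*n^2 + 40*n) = (n + 2)/(n - 5)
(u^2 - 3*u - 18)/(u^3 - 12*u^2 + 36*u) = (u + 3)/(u*(u - 6))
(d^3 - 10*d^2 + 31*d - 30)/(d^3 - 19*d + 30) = (d - 5)/(d + 5)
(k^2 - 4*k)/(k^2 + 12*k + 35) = k*(k - 4)/(k^2 + 12*k + 35)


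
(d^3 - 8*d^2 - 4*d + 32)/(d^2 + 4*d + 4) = (d^2 - 10*d + 16)/(d + 2)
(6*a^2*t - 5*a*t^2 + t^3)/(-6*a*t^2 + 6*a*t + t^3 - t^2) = (-6*a^2 + 5*a*t - t^2)/(6*a*t - 6*a - t^2 + t)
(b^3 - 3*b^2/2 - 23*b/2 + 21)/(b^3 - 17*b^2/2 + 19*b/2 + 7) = (2*b^2 + b - 21)/(2*b^2 - 13*b - 7)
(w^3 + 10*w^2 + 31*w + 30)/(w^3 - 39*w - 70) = (w + 3)/(w - 7)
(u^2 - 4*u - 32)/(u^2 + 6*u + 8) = (u - 8)/(u + 2)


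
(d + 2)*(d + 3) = d^2 + 5*d + 6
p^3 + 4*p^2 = p^2*(p + 4)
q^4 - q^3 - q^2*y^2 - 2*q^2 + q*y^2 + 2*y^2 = (q - 2)*(q + 1)*(q - y)*(q + y)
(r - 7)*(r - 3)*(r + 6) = r^3 - 4*r^2 - 39*r + 126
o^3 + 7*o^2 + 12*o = o*(o + 3)*(o + 4)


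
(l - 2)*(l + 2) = l^2 - 4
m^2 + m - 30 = (m - 5)*(m + 6)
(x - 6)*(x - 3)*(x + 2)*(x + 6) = x^4 - x^3 - 42*x^2 + 36*x + 216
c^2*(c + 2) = c^3 + 2*c^2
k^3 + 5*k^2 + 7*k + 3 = (k + 1)^2*(k + 3)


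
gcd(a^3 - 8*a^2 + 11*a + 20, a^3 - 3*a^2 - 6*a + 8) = a - 4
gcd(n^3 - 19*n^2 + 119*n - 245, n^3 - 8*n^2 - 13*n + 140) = n^2 - 12*n + 35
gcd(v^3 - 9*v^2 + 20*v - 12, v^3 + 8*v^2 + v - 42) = v - 2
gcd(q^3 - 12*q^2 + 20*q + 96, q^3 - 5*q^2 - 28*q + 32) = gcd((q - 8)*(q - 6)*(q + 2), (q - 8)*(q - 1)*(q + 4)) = q - 8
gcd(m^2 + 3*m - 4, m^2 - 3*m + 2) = m - 1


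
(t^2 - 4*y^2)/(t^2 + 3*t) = (t^2 - 4*y^2)/(t*(t + 3))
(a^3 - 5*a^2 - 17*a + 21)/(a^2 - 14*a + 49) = (a^2 + 2*a - 3)/(a - 7)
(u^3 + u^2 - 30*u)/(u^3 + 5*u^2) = (u^2 + u - 30)/(u*(u + 5))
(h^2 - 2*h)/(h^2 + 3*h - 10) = h/(h + 5)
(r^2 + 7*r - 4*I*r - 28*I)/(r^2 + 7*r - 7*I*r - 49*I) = (r - 4*I)/(r - 7*I)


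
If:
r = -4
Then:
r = -4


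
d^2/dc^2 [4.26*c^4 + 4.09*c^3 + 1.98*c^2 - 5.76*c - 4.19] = 51.12*c^2 + 24.54*c + 3.96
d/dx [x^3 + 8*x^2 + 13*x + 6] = 3*x^2 + 16*x + 13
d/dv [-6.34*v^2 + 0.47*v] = 0.47 - 12.68*v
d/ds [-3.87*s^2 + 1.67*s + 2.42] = 1.67 - 7.74*s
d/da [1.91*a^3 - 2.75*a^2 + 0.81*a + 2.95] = 5.73*a^2 - 5.5*a + 0.81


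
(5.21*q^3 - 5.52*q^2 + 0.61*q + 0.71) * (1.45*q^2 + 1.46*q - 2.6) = 7.5545*q^5 - 0.3974*q^4 - 20.7207*q^3 + 16.2721*q^2 - 0.5494*q - 1.846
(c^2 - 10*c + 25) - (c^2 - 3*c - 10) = 35 - 7*c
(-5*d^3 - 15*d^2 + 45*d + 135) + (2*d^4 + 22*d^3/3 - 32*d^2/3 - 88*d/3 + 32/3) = 2*d^4 + 7*d^3/3 - 77*d^2/3 + 47*d/3 + 437/3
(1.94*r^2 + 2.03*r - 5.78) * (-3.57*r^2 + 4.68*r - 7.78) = -6.9258*r^4 + 1.8321*r^3 + 15.0418*r^2 - 42.8438*r + 44.9684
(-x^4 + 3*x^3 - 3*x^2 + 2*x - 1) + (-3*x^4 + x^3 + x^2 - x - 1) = -4*x^4 + 4*x^3 - 2*x^2 + x - 2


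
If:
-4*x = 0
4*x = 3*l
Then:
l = 0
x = 0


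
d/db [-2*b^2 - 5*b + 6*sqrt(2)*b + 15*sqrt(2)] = -4*b - 5 + 6*sqrt(2)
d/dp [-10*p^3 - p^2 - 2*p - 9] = -30*p^2 - 2*p - 2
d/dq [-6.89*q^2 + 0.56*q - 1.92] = 0.56 - 13.78*q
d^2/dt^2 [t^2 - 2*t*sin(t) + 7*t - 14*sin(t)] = 2*t*sin(t) + 14*sin(t) - 4*cos(t) + 2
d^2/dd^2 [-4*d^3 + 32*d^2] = 64 - 24*d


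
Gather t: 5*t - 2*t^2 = -2*t^2 + 5*t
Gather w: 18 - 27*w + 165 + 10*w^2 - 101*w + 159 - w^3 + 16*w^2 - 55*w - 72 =-w^3 + 26*w^2 - 183*w + 270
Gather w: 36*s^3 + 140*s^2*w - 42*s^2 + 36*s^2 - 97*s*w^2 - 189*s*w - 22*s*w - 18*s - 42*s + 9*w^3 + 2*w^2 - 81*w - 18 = 36*s^3 - 6*s^2 - 60*s + 9*w^3 + w^2*(2 - 97*s) + w*(140*s^2 - 211*s - 81) - 18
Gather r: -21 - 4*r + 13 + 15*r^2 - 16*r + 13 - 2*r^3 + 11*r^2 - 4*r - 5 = -2*r^3 + 26*r^2 - 24*r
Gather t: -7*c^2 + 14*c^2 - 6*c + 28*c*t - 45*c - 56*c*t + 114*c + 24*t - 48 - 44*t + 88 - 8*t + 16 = 7*c^2 + 63*c + t*(-28*c - 28) + 56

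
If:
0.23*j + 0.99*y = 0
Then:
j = -4.30434782608696*y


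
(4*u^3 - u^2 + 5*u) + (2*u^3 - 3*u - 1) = 6*u^3 - u^2 + 2*u - 1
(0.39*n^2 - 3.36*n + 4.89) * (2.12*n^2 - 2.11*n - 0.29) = 0.8268*n^4 - 7.9461*n^3 + 17.3433*n^2 - 9.3435*n - 1.4181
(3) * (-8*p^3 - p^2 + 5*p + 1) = -24*p^3 - 3*p^2 + 15*p + 3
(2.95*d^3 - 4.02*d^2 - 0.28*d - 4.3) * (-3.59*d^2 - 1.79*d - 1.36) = -10.5905*d^5 + 9.1513*d^4 + 4.189*d^3 + 21.4054*d^2 + 8.0778*d + 5.848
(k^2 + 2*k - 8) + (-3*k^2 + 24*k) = -2*k^2 + 26*k - 8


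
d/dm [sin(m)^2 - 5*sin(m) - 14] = (2*sin(m) - 5)*cos(m)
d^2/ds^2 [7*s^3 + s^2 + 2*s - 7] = 42*s + 2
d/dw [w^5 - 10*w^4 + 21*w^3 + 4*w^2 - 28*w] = 5*w^4 - 40*w^3 + 63*w^2 + 8*w - 28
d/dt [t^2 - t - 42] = 2*t - 1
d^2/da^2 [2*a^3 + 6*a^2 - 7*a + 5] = 12*a + 12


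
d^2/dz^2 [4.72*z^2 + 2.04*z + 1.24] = 9.44000000000000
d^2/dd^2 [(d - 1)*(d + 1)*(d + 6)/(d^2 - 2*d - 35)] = 4*(25*d^3 + 411*d^2 + 1803*d + 3593)/(d^6 - 6*d^5 - 93*d^4 + 412*d^3 + 3255*d^2 - 7350*d - 42875)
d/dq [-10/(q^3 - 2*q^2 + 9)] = 10*q*(3*q - 4)/(q^3 - 2*q^2 + 9)^2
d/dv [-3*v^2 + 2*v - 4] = 2 - 6*v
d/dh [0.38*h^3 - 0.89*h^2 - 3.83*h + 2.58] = 1.14*h^2 - 1.78*h - 3.83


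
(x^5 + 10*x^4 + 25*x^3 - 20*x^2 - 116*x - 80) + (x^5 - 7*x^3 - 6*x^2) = 2*x^5 + 10*x^4 + 18*x^3 - 26*x^2 - 116*x - 80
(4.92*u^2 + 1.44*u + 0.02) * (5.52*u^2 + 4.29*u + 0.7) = 27.1584*u^4 + 29.0556*u^3 + 9.732*u^2 + 1.0938*u + 0.014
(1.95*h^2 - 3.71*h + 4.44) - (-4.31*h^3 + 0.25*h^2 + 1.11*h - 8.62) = 4.31*h^3 + 1.7*h^2 - 4.82*h + 13.06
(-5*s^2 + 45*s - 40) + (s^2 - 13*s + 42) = -4*s^2 + 32*s + 2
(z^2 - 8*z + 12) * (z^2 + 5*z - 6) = z^4 - 3*z^3 - 34*z^2 + 108*z - 72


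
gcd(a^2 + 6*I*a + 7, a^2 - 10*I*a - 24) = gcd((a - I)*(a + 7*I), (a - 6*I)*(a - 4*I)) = 1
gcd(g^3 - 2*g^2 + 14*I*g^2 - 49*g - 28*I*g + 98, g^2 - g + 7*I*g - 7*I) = g + 7*I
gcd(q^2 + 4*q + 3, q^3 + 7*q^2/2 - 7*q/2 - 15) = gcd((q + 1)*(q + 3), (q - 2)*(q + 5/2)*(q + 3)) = q + 3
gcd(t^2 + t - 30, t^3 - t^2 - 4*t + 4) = 1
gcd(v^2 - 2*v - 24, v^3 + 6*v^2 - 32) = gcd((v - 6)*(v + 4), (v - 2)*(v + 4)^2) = v + 4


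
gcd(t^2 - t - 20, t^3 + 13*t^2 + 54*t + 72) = t + 4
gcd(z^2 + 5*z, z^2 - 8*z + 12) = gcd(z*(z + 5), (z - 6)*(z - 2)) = 1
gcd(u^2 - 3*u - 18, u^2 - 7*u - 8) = 1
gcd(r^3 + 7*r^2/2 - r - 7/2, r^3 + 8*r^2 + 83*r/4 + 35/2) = r + 7/2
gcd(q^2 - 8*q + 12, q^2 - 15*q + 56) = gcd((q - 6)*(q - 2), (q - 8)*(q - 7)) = 1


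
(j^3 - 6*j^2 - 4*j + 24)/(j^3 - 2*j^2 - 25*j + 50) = (j^2 - 4*j - 12)/(j^2 - 25)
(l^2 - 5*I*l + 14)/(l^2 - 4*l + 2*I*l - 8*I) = (l - 7*I)/(l - 4)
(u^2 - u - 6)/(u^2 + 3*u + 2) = (u - 3)/(u + 1)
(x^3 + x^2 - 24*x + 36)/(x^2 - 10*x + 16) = (x^2 + 3*x - 18)/(x - 8)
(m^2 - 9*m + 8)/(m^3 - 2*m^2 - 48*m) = (m - 1)/(m*(m + 6))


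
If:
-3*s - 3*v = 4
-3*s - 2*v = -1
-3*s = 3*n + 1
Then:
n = -4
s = 11/3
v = -5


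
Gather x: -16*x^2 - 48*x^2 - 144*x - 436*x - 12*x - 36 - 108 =-64*x^2 - 592*x - 144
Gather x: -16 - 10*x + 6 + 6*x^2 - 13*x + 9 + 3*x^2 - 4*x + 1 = 9*x^2 - 27*x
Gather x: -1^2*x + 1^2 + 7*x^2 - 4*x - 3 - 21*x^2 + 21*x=-14*x^2 + 16*x - 2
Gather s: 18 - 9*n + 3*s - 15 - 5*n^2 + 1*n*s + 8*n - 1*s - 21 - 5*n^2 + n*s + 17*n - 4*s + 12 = -10*n^2 + 16*n + s*(2*n - 2) - 6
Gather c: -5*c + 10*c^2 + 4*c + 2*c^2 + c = 12*c^2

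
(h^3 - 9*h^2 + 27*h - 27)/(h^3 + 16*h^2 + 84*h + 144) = (h^3 - 9*h^2 + 27*h - 27)/(h^3 + 16*h^2 + 84*h + 144)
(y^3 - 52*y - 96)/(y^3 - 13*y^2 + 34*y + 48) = (y^2 + 8*y + 12)/(y^2 - 5*y - 6)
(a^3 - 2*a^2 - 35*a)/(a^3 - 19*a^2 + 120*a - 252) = a*(a + 5)/(a^2 - 12*a + 36)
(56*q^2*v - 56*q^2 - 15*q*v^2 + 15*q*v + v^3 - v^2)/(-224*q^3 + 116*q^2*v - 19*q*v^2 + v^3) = (1 - v)/(4*q - v)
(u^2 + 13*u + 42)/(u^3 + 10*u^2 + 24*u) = (u + 7)/(u*(u + 4))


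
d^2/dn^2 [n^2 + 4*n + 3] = 2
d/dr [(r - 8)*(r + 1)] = 2*r - 7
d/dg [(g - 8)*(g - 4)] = 2*g - 12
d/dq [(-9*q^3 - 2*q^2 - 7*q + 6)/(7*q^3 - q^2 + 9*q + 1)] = (23*q^4 - 64*q^3 - 178*q^2 + 8*q - 61)/(49*q^6 - 14*q^5 + 127*q^4 - 4*q^3 + 79*q^2 + 18*q + 1)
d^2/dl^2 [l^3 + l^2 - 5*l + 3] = 6*l + 2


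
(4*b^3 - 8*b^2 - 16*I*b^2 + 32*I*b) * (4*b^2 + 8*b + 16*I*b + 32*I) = 16*b^5 + 192*b^3 - 1024*b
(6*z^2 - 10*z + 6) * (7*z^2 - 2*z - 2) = 42*z^4 - 82*z^3 + 50*z^2 + 8*z - 12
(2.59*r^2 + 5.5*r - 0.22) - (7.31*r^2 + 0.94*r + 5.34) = -4.72*r^2 + 4.56*r - 5.56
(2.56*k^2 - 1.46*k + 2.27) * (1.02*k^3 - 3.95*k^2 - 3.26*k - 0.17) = 2.6112*k^5 - 11.6012*k^4 - 0.263199999999999*k^3 - 4.6421*k^2 - 7.152*k - 0.3859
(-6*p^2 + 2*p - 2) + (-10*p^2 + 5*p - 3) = -16*p^2 + 7*p - 5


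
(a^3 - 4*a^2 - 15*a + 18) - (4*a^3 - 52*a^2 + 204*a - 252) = -3*a^3 + 48*a^2 - 219*a + 270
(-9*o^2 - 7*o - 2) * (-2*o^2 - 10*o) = 18*o^4 + 104*o^3 + 74*o^2 + 20*o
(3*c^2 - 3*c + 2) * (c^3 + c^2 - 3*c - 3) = 3*c^5 - 10*c^3 + 2*c^2 + 3*c - 6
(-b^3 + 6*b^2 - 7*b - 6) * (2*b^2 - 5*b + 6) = -2*b^5 + 17*b^4 - 50*b^3 + 59*b^2 - 12*b - 36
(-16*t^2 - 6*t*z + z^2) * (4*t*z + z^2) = -64*t^3*z - 40*t^2*z^2 - 2*t*z^3 + z^4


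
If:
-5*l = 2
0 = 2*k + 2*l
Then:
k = 2/5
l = -2/5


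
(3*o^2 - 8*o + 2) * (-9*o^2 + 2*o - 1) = -27*o^4 + 78*o^3 - 37*o^2 + 12*o - 2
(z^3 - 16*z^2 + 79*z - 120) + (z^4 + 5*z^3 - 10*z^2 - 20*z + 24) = z^4 + 6*z^3 - 26*z^2 + 59*z - 96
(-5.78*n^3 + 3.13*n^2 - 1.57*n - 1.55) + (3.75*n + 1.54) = -5.78*n^3 + 3.13*n^2 + 2.18*n - 0.01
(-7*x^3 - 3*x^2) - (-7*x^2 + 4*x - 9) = -7*x^3 + 4*x^2 - 4*x + 9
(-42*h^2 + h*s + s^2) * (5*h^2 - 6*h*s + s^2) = -210*h^4 + 257*h^3*s - 43*h^2*s^2 - 5*h*s^3 + s^4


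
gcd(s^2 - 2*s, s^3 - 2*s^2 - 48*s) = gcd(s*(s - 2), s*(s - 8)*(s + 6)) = s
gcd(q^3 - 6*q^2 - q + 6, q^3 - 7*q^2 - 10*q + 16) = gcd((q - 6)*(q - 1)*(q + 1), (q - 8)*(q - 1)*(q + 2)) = q - 1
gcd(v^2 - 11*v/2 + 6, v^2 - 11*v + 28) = v - 4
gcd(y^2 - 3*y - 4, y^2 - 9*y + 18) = 1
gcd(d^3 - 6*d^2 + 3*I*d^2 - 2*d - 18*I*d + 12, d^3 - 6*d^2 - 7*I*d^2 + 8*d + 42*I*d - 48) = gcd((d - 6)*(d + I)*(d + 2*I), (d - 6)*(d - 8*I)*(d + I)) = d^2 + d*(-6 + I) - 6*I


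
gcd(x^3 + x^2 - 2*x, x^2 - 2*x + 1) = x - 1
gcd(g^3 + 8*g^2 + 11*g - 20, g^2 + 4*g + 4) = 1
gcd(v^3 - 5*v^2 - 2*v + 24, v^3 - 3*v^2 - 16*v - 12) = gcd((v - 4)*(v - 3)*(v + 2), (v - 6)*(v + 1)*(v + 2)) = v + 2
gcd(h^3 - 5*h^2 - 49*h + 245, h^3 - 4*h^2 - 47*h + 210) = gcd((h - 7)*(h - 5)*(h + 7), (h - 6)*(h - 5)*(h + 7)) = h^2 + 2*h - 35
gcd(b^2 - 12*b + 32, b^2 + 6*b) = 1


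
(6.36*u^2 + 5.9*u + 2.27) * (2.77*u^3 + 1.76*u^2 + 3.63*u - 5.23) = 17.6172*u^5 + 27.5366*u^4 + 39.7587*u^3 - 7.8506*u^2 - 22.6169*u - 11.8721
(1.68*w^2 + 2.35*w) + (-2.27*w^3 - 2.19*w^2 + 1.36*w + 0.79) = -2.27*w^3 - 0.51*w^2 + 3.71*w + 0.79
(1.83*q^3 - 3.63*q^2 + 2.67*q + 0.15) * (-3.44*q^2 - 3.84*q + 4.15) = -6.2952*q^5 + 5.46*q^4 + 12.3489*q^3 - 25.8333*q^2 + 10.5045*q + 0.6225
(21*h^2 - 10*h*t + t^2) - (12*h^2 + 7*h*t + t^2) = 9*h^2 - 17*h*t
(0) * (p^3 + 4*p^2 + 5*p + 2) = 0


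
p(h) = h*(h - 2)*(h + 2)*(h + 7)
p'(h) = h*(h - 2)*(h + 2) + h*(h - 2)*(h + 7) + h*(h + 2)*(h + 7) + (h - 2)*(h + 2)*(h + 7) = 4*h^3 + 21*h^2 - 8*h - 28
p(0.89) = -22.53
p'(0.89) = -15.67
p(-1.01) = 18.03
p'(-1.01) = -2.62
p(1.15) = -25.09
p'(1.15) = -3.34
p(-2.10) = -4.22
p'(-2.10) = 44.37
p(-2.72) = -39.56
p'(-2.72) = 68.63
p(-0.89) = 17.44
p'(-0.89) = -7.07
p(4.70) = 994.77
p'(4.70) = 813.58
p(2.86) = 117.86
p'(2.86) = 214.47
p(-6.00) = -192.00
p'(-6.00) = -88.00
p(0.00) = 0.00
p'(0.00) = -28.00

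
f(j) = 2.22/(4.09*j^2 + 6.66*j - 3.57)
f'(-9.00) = 0.00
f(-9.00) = 0.01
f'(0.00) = -1.16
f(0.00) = -0.62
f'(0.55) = -14.00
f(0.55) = 1.67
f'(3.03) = -0.02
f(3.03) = 0.04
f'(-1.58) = 0.92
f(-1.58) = -0.57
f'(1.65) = -0.13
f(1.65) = 0.12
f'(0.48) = -72.56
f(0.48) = 3.90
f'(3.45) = -0.02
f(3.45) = 0.03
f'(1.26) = -0.29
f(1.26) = 0.20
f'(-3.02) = 0.22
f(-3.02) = 0.16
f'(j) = 2.22*(-8.18*j - 6.66)/(4.09*j^2 + 6.66*j - 3.57)^2 = (-18.1596*j - 14.7852)/(4.09*j^2 + 6.66*j - 3.57)^2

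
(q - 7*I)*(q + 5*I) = q^2 - 2*I*q + 35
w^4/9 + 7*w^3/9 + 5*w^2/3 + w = w*(w/3 + 1/3)*(w/3 + 1)*(w + 3)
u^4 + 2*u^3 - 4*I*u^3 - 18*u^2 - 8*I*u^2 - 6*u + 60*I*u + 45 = (u - 3)*(u + 5)*(u - 3*I)*(u - I)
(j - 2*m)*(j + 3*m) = j^2 + j*m - 6*m^2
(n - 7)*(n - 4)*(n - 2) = n^3 - 13*n^2 + 50*n - 56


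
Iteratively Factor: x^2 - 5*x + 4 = (x - 1)*(x - 4)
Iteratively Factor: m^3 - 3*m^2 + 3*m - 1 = (m - 1)*(m^2 - 2*m + 1) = (m - 1)^2*(m - 1)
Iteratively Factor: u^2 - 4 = (u - 2)*(u + 2)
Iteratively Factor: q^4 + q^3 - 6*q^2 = (q - 2)*(q^3 + 3*q^2) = q*(q - 2)*(q^2 + 3*q) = q^2*(q - 2)*(q + 3)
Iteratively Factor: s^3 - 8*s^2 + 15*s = (s - 3)*(s^2 - 5*s) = (s - 5)*(s - 3)*(s)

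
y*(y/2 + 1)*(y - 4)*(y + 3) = y^4/2 + y^3/2 - 7*y^2 - 12*y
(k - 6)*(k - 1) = k^2 - 7*k + 6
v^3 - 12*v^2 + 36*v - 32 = (v - 8)*(v - 2)^2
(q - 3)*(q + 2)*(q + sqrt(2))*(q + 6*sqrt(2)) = q^4 - q^3 + 7*sqrt(2)*q^3 - 7*sqrt(2)*q^2 + 6*q^2 - 42*sqrt(2)*q - 12*q - 72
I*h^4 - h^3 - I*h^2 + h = h*(h - 1)*(h + I)*(I*h + I)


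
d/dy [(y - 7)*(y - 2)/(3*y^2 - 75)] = (3*y^2 - 26*y + 75)/(y^4 - 50*y^2 + 625)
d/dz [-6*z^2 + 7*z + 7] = 7 - 12*z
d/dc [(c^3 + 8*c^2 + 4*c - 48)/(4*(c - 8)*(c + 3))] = (c^4 - 10*c^3 - 116*c^2 - 288*c - 336)/(4*(c^4 - 10*c^3 - 23*c^2 + 240*c + 576))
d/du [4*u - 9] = 4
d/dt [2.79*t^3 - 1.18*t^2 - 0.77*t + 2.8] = 8.37*t^2 - 2.36*t - 0.77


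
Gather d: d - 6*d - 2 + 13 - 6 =5 - 5*d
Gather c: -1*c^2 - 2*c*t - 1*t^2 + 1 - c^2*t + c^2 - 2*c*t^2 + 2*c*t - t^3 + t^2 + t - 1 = -c^2*t - 2*c*t^2 - t^3 + t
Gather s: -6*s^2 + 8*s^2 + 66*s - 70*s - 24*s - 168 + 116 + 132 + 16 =2*s^2 - 28*s + 96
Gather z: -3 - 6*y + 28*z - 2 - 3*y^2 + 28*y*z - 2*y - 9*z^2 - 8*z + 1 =-3*y^2 - 8*y - 9*z^2 + z*(28*y + 20) - 4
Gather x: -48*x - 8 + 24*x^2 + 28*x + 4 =24*x^2 - 20*x - 4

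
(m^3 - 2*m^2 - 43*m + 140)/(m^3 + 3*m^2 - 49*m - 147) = (m^2 - 9*m + 20)/(m^2 - 4*m - 21)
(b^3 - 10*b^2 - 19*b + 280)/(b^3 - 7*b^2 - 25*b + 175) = (b - 8)/(b - 5)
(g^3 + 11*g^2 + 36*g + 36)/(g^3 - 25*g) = (g^3 + 11*g^2 + 36*g + 36)/(g*(g^2 - 25))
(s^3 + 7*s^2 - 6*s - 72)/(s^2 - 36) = (s^2 + s - 12)/(s - 6)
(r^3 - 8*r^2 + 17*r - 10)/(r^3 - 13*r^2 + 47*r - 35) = (r - 2)/(r - 7)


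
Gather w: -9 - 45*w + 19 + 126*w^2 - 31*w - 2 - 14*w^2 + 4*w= 112*w^2 - 72*w + 8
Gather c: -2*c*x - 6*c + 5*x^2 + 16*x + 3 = c*(-2*x - 6) + 5*x^2 + 16*x + 3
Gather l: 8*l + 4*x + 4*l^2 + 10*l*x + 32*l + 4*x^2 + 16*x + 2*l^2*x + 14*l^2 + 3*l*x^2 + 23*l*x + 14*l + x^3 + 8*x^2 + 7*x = l^2*(2*x + 18) + l*(3*x^2 + 33*x + 54) + x^3 + 12*x^2 + 27*x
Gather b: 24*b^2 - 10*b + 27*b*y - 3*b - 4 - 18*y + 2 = 24*b^2 + b*(27*y - 13) - 18*y - 2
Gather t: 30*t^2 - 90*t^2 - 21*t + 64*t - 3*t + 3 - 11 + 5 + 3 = -60*t^2 + 40*t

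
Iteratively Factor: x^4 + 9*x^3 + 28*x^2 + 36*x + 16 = (x + 1)*(x^3 + 8*x^2 + 20*x + 16) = (x + 1)*(x + 2)*(x^2 + 6*x + 8) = (x + 1)*(x + 2)^2*(x + 4)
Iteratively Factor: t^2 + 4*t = (t + 4)*(t)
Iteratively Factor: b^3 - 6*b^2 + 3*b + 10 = (b - 2)*(b^2 - 4*b - 5) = (b - 5)*(b - 2)*(b + 1)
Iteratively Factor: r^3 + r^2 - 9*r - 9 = (r + 1)*(r^2 - 9) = (r + 1)*(r + 3)*(r - 3)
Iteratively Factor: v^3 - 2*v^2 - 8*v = (v - 4)*(v^2 + 2*v) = (v - 4)*(v + 2)*(v)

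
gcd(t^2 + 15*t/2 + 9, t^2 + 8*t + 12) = t + 6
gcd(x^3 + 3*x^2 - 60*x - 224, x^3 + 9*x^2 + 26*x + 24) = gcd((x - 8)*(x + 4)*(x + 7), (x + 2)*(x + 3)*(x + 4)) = x + 4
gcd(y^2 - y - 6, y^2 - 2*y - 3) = y - 3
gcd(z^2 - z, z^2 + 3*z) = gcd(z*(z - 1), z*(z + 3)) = z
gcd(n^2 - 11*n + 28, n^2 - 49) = n - 7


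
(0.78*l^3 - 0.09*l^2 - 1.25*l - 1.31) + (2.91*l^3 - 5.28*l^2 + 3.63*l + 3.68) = 3.69*l^3 - 5.37*l^2 + 2.38*l + 2.37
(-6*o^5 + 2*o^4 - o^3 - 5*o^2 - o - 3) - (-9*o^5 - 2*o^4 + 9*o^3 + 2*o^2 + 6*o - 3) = 3*o^5 + 4*o^4 - 10*o^3 - 7*o^2 - 7*o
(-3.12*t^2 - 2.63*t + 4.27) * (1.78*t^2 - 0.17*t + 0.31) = -5.5536*t^4 - 4.151*t^3 + 7.0805*t^2 - 1.5412*t + 1.3237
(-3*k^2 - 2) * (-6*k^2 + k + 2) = 18*k^4 - 3*k^3 + 6*k^2 - 2*k - 4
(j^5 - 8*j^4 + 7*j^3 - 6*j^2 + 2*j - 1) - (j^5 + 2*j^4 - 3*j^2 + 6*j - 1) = -10*j^4 + 7*j^3 - 3*j^2 - 4*j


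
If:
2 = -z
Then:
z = -2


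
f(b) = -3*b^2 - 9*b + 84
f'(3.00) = -27.00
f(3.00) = 30.00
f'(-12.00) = 63.00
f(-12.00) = -240.00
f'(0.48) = -11.88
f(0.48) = 78.99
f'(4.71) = -37.26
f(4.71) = -24.94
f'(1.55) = -18.30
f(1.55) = 62.84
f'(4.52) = -36.12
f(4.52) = -17.97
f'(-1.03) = -2.82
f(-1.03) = 90.09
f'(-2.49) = 5.94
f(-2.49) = 87.81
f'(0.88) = -14.28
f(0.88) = 73.76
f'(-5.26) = 22.56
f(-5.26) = 48.34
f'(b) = -6*b - 9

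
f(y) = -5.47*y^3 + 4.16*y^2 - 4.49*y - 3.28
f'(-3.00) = -177.14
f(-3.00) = 195.32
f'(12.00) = -2267.69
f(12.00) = -8910.28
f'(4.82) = -345.63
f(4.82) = -540.81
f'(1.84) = -44.74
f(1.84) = -31.53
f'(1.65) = -35.44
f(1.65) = -23.93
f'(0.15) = -3.61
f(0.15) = -3.88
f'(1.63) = -34.53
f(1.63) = -23.24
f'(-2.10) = -94.33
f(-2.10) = 75.15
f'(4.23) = -262.92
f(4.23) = -361.85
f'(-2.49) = -126.95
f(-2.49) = 118.14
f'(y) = -16.41*y^2 + 8.32*y - 4.49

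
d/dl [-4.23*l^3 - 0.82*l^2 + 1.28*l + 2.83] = -12.69*l^2 - 1.64*l + 1.28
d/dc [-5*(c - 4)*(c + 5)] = -10*c - 5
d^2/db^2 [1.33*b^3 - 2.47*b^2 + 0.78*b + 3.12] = 7.98*b - 4.94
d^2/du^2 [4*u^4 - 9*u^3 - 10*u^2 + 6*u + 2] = 48*u^2 - 54*u - 20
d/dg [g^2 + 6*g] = 2*g + 6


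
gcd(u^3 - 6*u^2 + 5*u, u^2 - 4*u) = u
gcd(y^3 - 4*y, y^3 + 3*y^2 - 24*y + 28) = y - 2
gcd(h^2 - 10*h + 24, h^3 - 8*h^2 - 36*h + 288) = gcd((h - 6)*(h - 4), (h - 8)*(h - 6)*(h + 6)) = h - 6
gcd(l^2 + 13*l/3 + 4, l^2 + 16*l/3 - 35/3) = 1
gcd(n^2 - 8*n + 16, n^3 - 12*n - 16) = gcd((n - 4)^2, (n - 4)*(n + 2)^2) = n - 4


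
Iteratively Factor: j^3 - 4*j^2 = (j)*(j^2 - 4*j) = j*(j - 4)*(j)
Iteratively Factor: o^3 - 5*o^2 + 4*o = (o - 1)*(o^2 - 4*o) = (o - 4)*(o - 1)*(o)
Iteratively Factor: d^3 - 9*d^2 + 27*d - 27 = (d - 3)*(d^2 - 6*d + 9) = (d - 3)^2*(d - 3)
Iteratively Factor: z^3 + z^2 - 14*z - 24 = (z - 4)*(z^2 + 5*z + 6) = (z - 4)*(z + 2)*(z + 3)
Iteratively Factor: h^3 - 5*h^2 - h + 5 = (h + 1)*(h^2 - 6*h + 5) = (h - 5)*(h + 1)*(h - 1)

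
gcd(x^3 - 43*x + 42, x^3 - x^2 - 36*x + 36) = x^2 - 7*x + 6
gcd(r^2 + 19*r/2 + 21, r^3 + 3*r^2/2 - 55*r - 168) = r^2 + 19*r/2 + 21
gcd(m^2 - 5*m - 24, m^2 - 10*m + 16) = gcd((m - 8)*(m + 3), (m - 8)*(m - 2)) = m - 8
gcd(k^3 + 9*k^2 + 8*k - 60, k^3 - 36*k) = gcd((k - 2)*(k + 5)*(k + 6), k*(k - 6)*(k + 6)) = k + 6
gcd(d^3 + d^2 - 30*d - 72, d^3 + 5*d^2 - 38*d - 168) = d^2 - 2*d - 24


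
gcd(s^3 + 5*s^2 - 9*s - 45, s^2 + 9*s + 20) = s + 5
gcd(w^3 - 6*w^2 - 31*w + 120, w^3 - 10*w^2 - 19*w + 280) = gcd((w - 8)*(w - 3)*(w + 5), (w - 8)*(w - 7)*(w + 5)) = w^2 - 3*w - 40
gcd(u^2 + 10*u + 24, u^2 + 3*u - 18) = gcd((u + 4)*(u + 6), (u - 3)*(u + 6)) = u + 6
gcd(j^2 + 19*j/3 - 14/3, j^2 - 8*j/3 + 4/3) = j - 2/3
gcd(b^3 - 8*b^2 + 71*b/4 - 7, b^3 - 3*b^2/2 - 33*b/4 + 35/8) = b^2 - 4*b + 7/4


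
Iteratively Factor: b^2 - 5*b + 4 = (b - 1)*(b - 4)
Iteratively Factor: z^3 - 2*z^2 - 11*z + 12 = (z - 4)*(z^2 + 2*z - 3) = (z - 4)*(z - 1)*(z + 3)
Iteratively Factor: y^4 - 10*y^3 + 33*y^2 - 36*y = (y)*(y^3 - 10*y^2 + 33*y - 36) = y*(y - 3)*(y^2 - 7*y + 12) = y*(y - 4)*(y - 3)*(y - 3)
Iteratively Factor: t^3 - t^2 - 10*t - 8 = (t + 1)*(t^2 - 2*t - 8) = (t + 1)*(t + 2)*(t - 4)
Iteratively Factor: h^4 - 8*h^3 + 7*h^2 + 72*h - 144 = (h - 3)*(h^3 - 5*h^2 - 8*h + 48) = (h - 4)*(h - 3)*(h^2 - h - 12) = (h - 4)^2*(h - 3)*(h + 3)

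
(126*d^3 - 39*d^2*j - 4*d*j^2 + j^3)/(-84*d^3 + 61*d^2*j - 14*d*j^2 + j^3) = (-6*d - j)/(4*d - j)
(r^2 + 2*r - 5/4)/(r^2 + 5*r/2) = (r - 1/2)/r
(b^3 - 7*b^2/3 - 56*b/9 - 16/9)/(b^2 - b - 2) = (-9*b^3 + 21*b^2 + 56*b + 16)/(9*(-b^2 + b + 2))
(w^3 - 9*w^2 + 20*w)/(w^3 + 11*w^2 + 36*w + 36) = w*(w^2 - 9*w + 20)/(w^3 + 11*w^2 + 36*w + 36)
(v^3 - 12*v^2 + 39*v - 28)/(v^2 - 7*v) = v - 5 + 4/v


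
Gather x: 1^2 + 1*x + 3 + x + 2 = 2*x + 6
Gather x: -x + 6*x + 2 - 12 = 5*x - 10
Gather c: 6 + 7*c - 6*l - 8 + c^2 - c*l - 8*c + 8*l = c^2 + c*(-l - 1) + 2*l - 2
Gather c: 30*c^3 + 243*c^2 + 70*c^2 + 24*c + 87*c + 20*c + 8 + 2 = 30*c^3 + 313*c^2 + 131*c + 10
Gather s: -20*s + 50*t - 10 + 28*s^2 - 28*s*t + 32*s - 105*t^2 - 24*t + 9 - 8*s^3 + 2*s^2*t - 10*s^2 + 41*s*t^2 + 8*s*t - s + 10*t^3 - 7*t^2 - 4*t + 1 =-8*s^3 + s^2*(2*t + 18) + s*(41*t^2 - 20*t + 11) + 10*t^3 - 112*t^2 + 22*t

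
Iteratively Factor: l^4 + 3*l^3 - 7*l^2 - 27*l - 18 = (l + 1)*(l^3 + 2*l^2 - 9*l - 18) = (l - 3)*(l + 1)*(l^2 + 5*l + 6) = (l - 3)*(l + 1)*(l + 2)*(l + 3)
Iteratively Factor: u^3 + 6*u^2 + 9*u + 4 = (u + 4)*(u^2 + 2*u + 1) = (u + 1)*(u + 4)*(u + 1)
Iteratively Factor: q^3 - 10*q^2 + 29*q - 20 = (q - 5)*(q^2 - 5*q + 4) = (q - 5)*(q - 4)*(q - 1)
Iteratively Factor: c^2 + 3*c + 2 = (c + 2)*(c + 1)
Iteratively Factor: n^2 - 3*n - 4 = (n - 4)*(n + 1)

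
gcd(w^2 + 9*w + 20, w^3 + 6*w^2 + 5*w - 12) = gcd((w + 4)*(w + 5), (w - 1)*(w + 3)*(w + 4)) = w + 4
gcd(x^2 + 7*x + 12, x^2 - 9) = x + 3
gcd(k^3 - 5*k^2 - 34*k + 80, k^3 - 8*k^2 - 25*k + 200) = k^2 - 3*k - 40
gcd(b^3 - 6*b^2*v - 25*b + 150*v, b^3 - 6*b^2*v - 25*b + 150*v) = -b^3 + 6*b^2*v + 25*b - 150*v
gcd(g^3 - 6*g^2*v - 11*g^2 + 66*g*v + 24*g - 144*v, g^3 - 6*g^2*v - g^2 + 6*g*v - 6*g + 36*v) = -g^2 + 6*g*v + 3*g - 18*v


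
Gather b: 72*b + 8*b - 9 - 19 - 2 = 80*b - 30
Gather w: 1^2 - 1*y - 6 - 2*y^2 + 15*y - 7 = -2*y^2 + 14*y - 12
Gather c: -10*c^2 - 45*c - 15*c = -10*c^2 - 60*c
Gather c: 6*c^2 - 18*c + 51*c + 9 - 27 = 6*c^2 + 33*c - 18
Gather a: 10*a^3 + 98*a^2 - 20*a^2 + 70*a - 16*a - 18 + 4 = 10*a^3 + 78*a^2 + 54*a - 14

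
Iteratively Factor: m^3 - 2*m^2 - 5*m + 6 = (m + 2)*(m^2 - 4*m + 3) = (m - 3)*(m + 2)*(m - 1)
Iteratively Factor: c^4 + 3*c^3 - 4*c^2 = (c)*(c^3 + 3*c^2 - 4*c) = c*(c - 1)*(c^2 + 4*c) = c^2*(c - 1)*(c + 4)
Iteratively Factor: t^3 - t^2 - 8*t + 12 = (t - 2)*(t^2 + t - 6) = (t - 2)*(t + 3)*(t - 2)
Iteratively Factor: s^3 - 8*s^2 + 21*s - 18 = (s - 3)*(s^2 - 5*s + 6) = (s - 3)^2*(s - 2)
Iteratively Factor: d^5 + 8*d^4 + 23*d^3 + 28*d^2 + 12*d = (d + 2)*(d^4 + 6*d^3 + 11*d^2 + 6*d) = (d + 1)*(d + 2)*(d^3 + 5*d^2 + 6*d) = (d + 1)*(d + 2)*(d + 3)*(d^2 + 2*d) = (d + 1)*(d + 2)^2*(d + 3)*(d)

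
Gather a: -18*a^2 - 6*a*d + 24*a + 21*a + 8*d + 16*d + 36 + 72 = -18*a^2 + a*(45 - 6*d) + 24*d + 108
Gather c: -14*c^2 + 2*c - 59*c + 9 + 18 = -14*c^2 - 57*c + 27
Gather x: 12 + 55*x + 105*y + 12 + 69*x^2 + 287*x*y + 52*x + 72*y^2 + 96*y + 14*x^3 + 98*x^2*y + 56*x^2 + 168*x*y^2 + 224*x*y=14*x^3 + x^2*(98*y + 125) + x*(168*y^2 + 511*y + 107) + 72*y^2 + 201*y + 24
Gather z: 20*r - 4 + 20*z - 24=20*r + 20*z - 28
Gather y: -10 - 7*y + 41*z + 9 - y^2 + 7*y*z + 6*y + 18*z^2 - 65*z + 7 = -y^2 + y*(7*z - 1) + 18*z^2 - 24*z + 6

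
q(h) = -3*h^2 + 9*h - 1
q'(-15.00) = 99.00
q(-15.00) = -811.00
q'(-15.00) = 99.00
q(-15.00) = -811.00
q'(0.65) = 5.10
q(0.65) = 3.58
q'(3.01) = -9.06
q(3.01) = -1.09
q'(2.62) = -6.72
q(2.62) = 1.99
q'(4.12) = -15.72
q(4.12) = -14.84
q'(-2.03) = 21.18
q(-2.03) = -31.63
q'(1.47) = 0.18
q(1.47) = 5.75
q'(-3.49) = 29.94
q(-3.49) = -68.95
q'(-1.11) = 15.66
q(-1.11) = -14.69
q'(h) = 9 - 6*h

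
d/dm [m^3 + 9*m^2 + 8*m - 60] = 3*m^2 + 18*m + 8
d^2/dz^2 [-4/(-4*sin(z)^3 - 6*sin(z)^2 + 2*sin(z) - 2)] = 2*((sin(z) - 9*sin(3*z) - 12*cos(2*z))*(2*sin(z)^3 + 3*sin(z)^2 - sin(z) + 1)/2 + 2*(6*sin(z)^2 + 6*sin(z) - 1)^2*cos(z)^2)/(2*sin(z)^3 + 3*sin(z)^2 - sin(z) + 1)^3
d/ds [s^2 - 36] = 2*s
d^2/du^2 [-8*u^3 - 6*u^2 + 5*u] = -48*u - 12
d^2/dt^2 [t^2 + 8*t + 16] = 2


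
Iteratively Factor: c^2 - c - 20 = (c - 5)*(c + 4)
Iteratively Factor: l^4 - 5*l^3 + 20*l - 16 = (l + 2)*(l^3 - 7*l^2 + 14*l - 8) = (l - 1)*(l + 2)*(l^2 - 6*l + 8) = (l - 2)*(l - 1)*(l + 2)*(l - 4)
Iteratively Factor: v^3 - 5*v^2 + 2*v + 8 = (v + 1)*(v^2 - 6*v + 8) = (v - 4)*(v + 1)*(v - 2)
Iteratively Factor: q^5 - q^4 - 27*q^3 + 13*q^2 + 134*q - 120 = (q + 4)*(q^4 - 5*q^3 - 7*q^2 + 41*q - 30) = (q - 2)*(q + 4)*(q^3 - 3*q^2 - 13*q + 15) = (q - 2)*(q - 1)*(q + 4)*(q^2 - 2*q - 15) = (q - 2)*(q - 1)*(q + 3)*(q + 4)*(q - 5)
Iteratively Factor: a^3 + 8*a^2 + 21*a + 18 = (a + 3)*(a^2 + 5*a + 6) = (a + 3)^2*(a + 2)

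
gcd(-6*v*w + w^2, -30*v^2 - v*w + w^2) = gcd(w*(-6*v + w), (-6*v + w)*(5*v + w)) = 6*v - w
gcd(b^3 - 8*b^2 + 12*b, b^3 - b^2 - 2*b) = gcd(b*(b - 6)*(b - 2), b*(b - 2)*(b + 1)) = b^2 - 2*b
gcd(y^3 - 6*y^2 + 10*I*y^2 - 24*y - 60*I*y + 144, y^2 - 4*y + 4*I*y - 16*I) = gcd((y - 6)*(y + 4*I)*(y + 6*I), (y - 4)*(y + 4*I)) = y + 4*I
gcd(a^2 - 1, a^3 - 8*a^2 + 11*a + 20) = a + 1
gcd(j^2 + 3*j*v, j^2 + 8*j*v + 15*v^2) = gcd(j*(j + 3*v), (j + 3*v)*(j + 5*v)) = j + 3*v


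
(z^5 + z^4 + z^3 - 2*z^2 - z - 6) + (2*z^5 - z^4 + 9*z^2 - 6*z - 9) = 3*z^5 + z^3 + 7*z^2 - 7*z - 15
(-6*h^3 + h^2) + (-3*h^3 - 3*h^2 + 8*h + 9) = -9*h^3 - 2*h^2 + 8*h + 9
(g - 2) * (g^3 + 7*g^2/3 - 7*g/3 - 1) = g^4 + g^3/3 - 7*g^2 + 11*g/3 + 2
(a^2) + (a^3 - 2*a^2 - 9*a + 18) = a^3 - a^2 - 9*a + 18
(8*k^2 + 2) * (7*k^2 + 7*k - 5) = 56*k^4 + 56*k^3 - 26*k^2 + 14*k - 10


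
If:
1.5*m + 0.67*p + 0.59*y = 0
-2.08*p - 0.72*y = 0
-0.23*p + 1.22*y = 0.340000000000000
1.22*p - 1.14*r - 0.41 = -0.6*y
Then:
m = -0.06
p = -0.09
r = -0.32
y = 0.26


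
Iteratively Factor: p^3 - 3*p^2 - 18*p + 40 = (p - 2)*(p^2 - p - 20) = (p - 2)*(p + 4)*(p - 5)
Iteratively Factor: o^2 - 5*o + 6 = (o - 2)*(o - 3)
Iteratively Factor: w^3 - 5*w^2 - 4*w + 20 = (w - 5)*(w^2 - 4) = (w - 5)*(w - 2)*(w + 2)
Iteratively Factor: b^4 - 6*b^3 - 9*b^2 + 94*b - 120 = (b + 4)*(b^3 - 10*b^2 + 31*b - 30) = (b - 5)*(b + 4)*(b^2 - 5*b + 6) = (b - 5)*(b - 2)*(b + 4)*(b - 3)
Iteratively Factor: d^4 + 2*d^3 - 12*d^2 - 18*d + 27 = (d - 3)*(d^3 + 5*d^2 + 3*d - 9) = (d - 3)*(d - 1)*(d^2 + 6*d + 9) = (d - 3)*(d - 1)*(d + 3)*(d + 3)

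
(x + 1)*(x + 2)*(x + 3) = x^3 + 6*x^2 + 11*x + 6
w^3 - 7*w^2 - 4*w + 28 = (w - 7)*(w - 2)*(w + 2)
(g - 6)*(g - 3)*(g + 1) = g^3 - 8*g^2 + 9*g + 18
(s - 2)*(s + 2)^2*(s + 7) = s^4 + 9*s^3 + 10*s^2 - 36*s - 56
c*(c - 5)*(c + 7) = c^3 + 2*c^2 - 35*c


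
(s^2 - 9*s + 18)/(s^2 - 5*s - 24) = (-s^2 + 9*s - 18)/(-s^2 + 5*s + 24)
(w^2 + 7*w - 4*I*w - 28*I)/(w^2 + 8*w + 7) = (w - 4*I)/(w + 1)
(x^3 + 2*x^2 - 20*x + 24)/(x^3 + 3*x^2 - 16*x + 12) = (x - 2)/(x - 1)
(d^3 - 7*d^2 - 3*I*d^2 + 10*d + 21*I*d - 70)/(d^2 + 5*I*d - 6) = (d^2 - d*(7 + 5*I) + 35*I)/(d + 3*I)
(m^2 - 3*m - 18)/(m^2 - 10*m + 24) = (m + 3)/(m - 4)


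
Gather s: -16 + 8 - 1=-9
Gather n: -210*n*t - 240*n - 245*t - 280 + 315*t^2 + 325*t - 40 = n*(-210*t - 240) + 315*t^2 + 80*t - 320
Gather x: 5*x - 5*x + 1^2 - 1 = 0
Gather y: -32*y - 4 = -32*y - 4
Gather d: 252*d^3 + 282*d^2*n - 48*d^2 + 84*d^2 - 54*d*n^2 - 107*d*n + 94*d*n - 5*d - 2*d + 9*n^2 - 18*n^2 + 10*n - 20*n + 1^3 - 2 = 252*d^3 + d^2*(282*n + 36) + d*(-54*n^2 - 13*n - 7) - 9*n^2 - 10*n - 1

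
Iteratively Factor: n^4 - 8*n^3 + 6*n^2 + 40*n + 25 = (n - 5)*(n^3 - 3*n^2 - 9*n - 5) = (n - 5)*(n + 1)*(n^2 - 4*n - 5) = (n - 5)*(n + 1)^2*(n - 5)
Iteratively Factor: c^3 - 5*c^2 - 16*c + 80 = (c + 4)*(c^2 - 9*c + 20) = (c - 4)*(c + 4)*(c - 5)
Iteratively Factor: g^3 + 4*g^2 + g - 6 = (g + 2)*(g^2 + 2*g - 3) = (g + 2)*(g + 3)*(g - 1)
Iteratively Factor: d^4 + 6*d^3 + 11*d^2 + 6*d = (d)*(d^3 + 6*d^2 + 11*d + 6) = d*(d + 2)*(d^2 + 4*d + 3) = d*(d + 2)*(d + 3)*(d + 1)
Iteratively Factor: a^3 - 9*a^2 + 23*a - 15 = (a - 3)*(a^2 - 6*a + 5) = (a - 3)*(a - 1)*(a - 5)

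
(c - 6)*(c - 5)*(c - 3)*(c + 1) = c^4 - 13*c^3 + 49*c^2 - 27*c - 90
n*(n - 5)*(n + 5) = n^3 - 25*n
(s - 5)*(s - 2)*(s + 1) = s^3 - 6*s^2 + 3*s + 10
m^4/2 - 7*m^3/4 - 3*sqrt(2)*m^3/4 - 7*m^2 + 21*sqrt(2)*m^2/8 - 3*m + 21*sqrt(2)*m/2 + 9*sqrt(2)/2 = (m/2 + 1)*(m - 6)*(m + 1/2)*(m - 3*sqrt(2)/2)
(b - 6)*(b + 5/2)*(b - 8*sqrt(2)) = b^3 - 8*sqrt(2)*b^2 - 7*b^2/2 - 15*b + 28*sqrt(2)*b + 120*sqrt(2)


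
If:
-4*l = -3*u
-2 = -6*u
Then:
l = 1/4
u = 1/3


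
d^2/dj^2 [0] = 0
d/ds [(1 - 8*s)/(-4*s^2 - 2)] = 2*(-4*s^2 + s + 2)/(4*s^4 + 4*s^2 + 1)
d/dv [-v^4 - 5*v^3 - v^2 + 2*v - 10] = -4*v^3 - 15*v^2 - 2*v + 2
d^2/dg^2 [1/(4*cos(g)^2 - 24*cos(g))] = (-2*(1 - cos(2*g))^2 - 45*cos(g) - 38*cos(2*g) + 9*cos(3*g) + 114)/(8*(cos(g) - 6)^3*cos(g)^3)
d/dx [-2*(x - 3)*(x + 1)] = 4 - 4*x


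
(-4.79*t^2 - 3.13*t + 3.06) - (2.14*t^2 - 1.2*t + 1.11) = -6.93*t^2 - 1.93*t + 1.95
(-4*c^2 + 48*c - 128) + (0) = -4*c^2 + 48*c - 128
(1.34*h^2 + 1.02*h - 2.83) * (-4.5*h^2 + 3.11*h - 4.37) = -6.03*h^4 - 0.4226*h^3 + 10.0514*h^2 - 13.2587*h + 12.3671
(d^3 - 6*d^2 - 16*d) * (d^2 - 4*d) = d^5 - 10*d^4 + 8*d^3 + 64*d^2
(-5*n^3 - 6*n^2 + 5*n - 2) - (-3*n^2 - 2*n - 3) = -5*n^3 - 3*n^2 + 7*n + 1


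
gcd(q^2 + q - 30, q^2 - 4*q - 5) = q - 5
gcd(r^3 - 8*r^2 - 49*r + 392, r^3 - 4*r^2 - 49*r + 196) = r^2 - 49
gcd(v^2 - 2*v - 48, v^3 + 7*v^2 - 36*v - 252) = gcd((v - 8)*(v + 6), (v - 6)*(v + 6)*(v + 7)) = v + 6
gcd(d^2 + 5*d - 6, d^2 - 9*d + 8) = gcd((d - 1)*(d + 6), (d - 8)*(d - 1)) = d - 1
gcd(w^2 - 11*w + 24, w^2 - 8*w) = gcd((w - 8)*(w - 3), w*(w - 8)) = w - 8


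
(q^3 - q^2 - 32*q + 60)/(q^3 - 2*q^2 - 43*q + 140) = (q^2 + 4*q - 12)/(q^2 + 3*q - 28)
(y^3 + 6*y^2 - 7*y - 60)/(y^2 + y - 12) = y + 5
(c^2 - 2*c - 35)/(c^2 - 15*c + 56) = (c + 5)/(c - 8)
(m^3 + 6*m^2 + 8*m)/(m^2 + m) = (m^2 + 6*m + 8)/(m + 1)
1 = 1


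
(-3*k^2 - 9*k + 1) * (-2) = 6*k^2 + 18*k - 2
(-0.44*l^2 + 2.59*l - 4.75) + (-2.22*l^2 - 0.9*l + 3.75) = -2.66*l^2 + 1.69*l - 1.0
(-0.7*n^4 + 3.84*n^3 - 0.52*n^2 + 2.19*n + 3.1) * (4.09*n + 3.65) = -2.863*n^5 + 13.1506*n^4 + 11.8892*n^3 + 7.0591*n^2 + 20.6725*n + 11.315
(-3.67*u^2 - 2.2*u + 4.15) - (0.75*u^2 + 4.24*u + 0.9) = -4.42*u^2 - 6.44*u + 3.25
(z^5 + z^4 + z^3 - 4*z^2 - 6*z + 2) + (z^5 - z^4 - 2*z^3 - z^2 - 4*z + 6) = 2*z^5 - z^3 - 5*z^2 - 10*z + 8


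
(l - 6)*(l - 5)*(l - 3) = l^3 - 14*l^2 + 63*l - 90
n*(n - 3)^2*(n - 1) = n^4 - 7*n^3 + 15*n^2 - 9*n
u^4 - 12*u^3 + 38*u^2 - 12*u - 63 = (u - 7)*(u - 3)^2*(u + 1)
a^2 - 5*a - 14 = (a - 7)*(a + 2)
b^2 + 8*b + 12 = (b + 2)*(b + 6)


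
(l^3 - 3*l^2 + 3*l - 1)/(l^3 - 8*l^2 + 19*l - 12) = (l^2 - 2*l + 1)/(l^2 - 7*l + 12)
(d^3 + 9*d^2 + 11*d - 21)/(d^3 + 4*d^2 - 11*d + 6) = (d^2 + 10*d + 21)/(d^2 + 5*d - 6)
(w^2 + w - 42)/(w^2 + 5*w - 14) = (w - 6)/(w - 2)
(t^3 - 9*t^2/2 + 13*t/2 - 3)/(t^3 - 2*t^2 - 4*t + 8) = (2*t^2 - 5*t + 3)/(2*(t^2 - 4))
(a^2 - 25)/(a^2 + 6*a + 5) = (a - 5)/(a + 1)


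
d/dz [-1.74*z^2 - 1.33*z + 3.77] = -3.48*z - 1.33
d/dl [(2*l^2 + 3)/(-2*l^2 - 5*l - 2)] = (-10*l^2 + 4*l + 15)/(4*l^4 + 20*l^3 + 33*l^2 + 20*l + 4)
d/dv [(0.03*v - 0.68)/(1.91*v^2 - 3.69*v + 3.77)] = (-0.0573*v^2 + 2.5976*v - 2.3961)/(3.6481*v^4 - 14.0958*v^3 + 28.0175*v^2 - 27.8226*v + 14.2129)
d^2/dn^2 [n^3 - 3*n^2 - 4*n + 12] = 6*n - 6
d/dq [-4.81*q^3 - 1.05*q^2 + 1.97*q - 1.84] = -14.43*q^2 - 2.1*q + 1.97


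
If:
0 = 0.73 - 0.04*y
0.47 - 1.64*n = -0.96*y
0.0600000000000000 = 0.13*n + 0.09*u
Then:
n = 10.97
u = -15.18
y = 18.25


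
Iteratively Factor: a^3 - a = (a - 1)*(a^2 + a) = a*(a - 1)*(a + 1)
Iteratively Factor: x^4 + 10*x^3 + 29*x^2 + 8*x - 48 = (x + 3)*(x^3 + 7*x^2 + 8*x - 16) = (x - 1)*(x + 3)*(x^2 + 8*x + 16) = (x - 1)*(x + 3)*(x + 4)*(x + 4)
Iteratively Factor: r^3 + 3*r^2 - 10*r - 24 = (r + 4)*(r^2 - r - 6) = (r + 2)*(r + 4)*(r - 3)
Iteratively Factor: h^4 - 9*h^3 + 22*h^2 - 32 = (h - 4)*(h^3 - 5*h^2 + 2*h + 8) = (h - 4)^2*(h^2 - h - 2) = (h - 4)^2*(h - 2)*(h + 1)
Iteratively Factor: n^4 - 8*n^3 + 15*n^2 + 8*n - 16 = (n + 1)*(n^3 - 9*n^2 + 24*n - 16) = (n - 4)*(n + 1)*(n^2 - 5*n + 4) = (n - 4)*(n - 1)*(n + 1)*(n - 4)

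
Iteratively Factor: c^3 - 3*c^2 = (c - 3)*(c^2) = c*(c - 3)*(c)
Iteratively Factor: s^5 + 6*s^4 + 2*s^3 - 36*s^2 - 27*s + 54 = (s + 3)*(s^4 + 3*s^3 - 7*s^2 - 15*s + 18) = (s - 2)*(s + 3)*(s^3 + 5*s^2 + 3*s - 9) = (s - 2)*(s - 1)*(s + 3)*(s^2 + 6*s + 9) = (s - 2)*(s - 1)*(s + 3)^2*(s + 3)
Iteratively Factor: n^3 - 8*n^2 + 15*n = (n - 5)*(n^2 - 3*n) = (n - 5)*(n - 3)*(n)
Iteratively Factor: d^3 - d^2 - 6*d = (d)*(d^2 - d - 6) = d*(d - 3)*(d + 2)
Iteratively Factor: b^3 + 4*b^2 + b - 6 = (b - 1)*(b^2 + 5*b + 6) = (b - 1)*(b + 3)*(b + 2)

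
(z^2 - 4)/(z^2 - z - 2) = (z + 2)/(z + 1)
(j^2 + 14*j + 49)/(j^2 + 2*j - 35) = (j + 7)/(j - 5)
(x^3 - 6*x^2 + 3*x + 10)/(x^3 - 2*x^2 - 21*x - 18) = (x^2 - 7*x + 10)/(x^2 - 3*x - 18)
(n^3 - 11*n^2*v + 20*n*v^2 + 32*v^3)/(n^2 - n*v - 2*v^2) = (-n^2 + 12*n*v - 32*v^2)/(-n + 2*v)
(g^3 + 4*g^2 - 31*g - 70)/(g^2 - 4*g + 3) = (g^3 + 4*g^2 - 31*g - 70)/(g^2 - 4*g + 3)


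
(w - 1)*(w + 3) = w^2 + 2*w - 3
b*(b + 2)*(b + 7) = b^3 + 9*b^2 + 14*b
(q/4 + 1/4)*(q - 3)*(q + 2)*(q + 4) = q^4/4 + q^3 - 7*q^2/4 - 17*q/2 - 6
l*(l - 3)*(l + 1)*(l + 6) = l^4 + 4*l^3 - 15*l^2 - 18*l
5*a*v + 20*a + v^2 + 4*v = (5*a + v)*(v + 4)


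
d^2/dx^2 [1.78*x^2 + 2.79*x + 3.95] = 3.56000000000000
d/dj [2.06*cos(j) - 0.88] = -2.06*sin(j)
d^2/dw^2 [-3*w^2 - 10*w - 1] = -6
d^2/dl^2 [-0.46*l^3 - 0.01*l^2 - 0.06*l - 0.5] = -2.76*l - 0.02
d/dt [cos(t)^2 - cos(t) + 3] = sin(t) - sin(2*t)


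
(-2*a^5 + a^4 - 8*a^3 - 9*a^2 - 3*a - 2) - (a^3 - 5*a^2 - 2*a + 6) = -2*a^5 + a^4 - 9*a^3 - 4*a^2 - a - 8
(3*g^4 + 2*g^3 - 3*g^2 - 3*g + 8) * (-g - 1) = -3*g^5 - 5*g^4 + g^3 + 6*g^2 - 5*g - 8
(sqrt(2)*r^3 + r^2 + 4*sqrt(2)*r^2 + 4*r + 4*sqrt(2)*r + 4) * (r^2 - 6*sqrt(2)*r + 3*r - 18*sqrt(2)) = sqrt(2)*r^5 - 11*r^4 + 7*sqrt(2)*r^4 - 77*r^3 + 10*sqrt(2)*r^3 - 176*r^2 - 30*sqrt(2)*r^2 - 96*sqrt(2)*r - 132*r - 72*sqrt(2)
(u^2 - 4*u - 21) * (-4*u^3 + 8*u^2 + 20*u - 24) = -4*u^5 + 24*u^4 + 72*u^3 - 272*u^2 - 324*u + 504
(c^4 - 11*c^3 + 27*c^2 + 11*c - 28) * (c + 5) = c^5 - 6*c^4 - 28*c^3 + 146*c^2 + 27*c - 140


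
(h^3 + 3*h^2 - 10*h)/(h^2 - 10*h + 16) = h*(h + 5)/(h - 8)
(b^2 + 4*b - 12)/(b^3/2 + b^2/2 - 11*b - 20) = 2*(b^2 + 4*b - 12)/(b^3 + b^2 - 22*b - 40)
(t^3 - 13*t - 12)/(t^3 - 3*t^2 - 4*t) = (t + 3)/t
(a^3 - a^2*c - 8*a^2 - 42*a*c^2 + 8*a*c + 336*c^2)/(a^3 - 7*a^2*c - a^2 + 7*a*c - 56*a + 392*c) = (a + 6*c)/(a + 7)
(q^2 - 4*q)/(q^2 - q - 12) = q/(q + 3)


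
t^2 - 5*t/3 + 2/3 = (t - 1)*(t - 2/3)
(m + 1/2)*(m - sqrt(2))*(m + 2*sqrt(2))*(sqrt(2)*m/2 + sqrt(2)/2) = sqrt(2)*m^4/2 + m^3 + 3*sqrt(2)*m^3/4 - 7*sqrt(2)*m^2/4 + 3*m^2/2 - 3*sqrt(2)*m + m/2 - sqrt(2)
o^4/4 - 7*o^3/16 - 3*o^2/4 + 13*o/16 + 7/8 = (o/4 + 1/4)*(o - 2)*(o - 7/4)*(o + 1)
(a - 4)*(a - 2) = a^2 - 6*a + 8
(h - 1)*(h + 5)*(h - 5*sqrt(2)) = h^3 - 5*sqrt(2)*h^2 + 4*h^2 - 20*sqrt(2)*h - 5*h + 25*sqrt(2)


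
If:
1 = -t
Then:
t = -1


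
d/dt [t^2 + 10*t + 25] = 2*t + 10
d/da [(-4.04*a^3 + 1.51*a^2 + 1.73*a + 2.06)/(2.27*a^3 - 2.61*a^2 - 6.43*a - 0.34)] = (7.11670000000001*a^4 + 44.1002*a^3 - 15.1018*a^2 + 9.7264*a + 12.6576)/(5.1529*a^6 - 11.8494*a^5 - 22.3801*a^4 + 32.021*a^3 + 43.1197*a^2 + 4.3724*a + 0.1156)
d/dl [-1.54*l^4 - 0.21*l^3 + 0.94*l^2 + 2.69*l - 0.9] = -6.16*l^3 - 0.63*l^2 + 1.88*l + 2.69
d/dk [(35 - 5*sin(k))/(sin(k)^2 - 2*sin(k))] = 5*(cos(k) - 14/tan(k) + 14*cos(k)/sin(k)^2)/(sin(k) - 2)^2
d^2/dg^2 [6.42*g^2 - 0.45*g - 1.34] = 12.8400000000000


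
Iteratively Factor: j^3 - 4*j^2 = (j)*(j^2 - 4*j) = j*(j - 4)*(j)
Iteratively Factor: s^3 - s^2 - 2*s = (s + 1)*(s^2 - 2*s) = (s - 2)*(s + 1)*(s)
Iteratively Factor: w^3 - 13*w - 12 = (w - 4)*(w^2 + 4*w + 3) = (w - 4)*(w + 3)*(w + 1)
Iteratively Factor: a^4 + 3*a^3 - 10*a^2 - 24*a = (a - 3)*(a^3 + 6*a^2 + 8*a) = (a - 3)*(a + 4)*(a^2 + 2*a) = a*(a - 3)*(a + 4)*(a + 2)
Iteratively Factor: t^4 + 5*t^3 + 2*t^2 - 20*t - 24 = (t + 2)*(t^3 + 3*t^2 - 4*t - 12) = (t - 2)*(t + 2)*(t^2 + 5*t + 6) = (t - 2)*(t + 2)*(t + 3)*(t + 2)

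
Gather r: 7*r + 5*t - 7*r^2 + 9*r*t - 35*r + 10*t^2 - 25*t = -7*r^2 + r*(9*t - 28) + 10*t^2 - 20*t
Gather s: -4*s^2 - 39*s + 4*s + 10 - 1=-4*s^2 - 35*s + 9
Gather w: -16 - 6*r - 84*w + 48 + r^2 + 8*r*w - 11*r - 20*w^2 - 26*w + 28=r^2 - 17*r - 20*w^2 + w*(8*r - 110) + 60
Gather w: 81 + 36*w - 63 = 36*w + 18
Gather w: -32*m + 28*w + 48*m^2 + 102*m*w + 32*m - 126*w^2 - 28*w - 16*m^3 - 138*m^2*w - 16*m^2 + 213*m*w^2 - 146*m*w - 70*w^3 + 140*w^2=-16*m^3 + 32*m^2 - 70*w^3 + w^2*(213*m + 14) + w*(-138*m^2 - 44*m)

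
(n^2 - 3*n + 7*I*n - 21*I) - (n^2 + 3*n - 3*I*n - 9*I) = -6*n + 10*I*n - 12*I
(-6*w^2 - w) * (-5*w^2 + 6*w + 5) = 30*w^4 - 31*w^3 - 36*w^2 - 5*w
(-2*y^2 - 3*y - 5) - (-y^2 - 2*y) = -y^2 - y - 5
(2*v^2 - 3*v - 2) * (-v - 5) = -2*v^3 - 7*v^2 + 17*v + 10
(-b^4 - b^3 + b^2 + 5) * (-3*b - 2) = 3*b^5 + 5*b^4 - b^3 - 2*b^2 - 15*b - 10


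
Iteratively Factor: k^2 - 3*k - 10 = (k - 5)*(k + 2)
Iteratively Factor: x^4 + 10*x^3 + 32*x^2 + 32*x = (x + 4)*(x^3 + 6*x^2 + 8*x) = x*(x + 4)*(x^2 + 6*x + 8) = x*(x + 4)^2*(x + 2)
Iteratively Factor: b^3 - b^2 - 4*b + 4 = (b - 1)*(b^2 - 4) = (b - 2)*(b - 1)*(b + 2)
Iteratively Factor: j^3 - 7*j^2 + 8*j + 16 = (j + 1)*(j^2 - 8*j + 16) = (j - 4)*(j + 1)*(j - 4)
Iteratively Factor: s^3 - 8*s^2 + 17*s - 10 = (s - 2)*(s^2 - 6*s + 5) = (s - 5)*(s - 2)*(s - 1)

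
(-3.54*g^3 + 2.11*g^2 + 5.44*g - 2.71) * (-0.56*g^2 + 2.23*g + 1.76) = 1.9824*g^5 - 9.0758*g^4 - 4.5715*g^3 + 17.3624*g^2 + 3.5311*g - 4.7696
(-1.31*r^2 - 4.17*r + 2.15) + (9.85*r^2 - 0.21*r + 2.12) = 8.54*r^2 - 4.38*r + 4.27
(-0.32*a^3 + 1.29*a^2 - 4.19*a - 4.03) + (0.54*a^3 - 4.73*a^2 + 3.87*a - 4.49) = 0.22*a^3 - 3.44*a^2 - 0.32*a - 8.52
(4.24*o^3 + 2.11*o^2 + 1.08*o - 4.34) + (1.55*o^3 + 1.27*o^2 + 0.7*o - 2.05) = 5.79*o^3 + 3.38*o^2 + 1.78*o - 6.39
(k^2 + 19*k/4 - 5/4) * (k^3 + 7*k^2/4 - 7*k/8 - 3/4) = k^5 + 13*k^4/2 + 99*k^3/16 - 227*k^2/32 - 79*k/32 + 15/16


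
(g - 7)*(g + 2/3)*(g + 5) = g^3 - 4*g^2/3 - 109*g/3 - 70/3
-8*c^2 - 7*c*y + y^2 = (-8*c + y)*(c + y)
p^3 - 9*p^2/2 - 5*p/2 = p*(p - 5)*(p + 1/2)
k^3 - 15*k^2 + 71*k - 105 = (k - 7)*(k - 5)*(k - 3)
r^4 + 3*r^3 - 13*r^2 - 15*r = r*(r - 3)*(r + 1)*(r + 5)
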